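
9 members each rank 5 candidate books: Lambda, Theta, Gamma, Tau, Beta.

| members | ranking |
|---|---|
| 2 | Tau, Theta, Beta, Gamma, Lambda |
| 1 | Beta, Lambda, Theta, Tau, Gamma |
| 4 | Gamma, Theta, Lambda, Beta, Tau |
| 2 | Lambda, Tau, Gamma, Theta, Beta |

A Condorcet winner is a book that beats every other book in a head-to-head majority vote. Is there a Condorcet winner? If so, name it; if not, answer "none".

Pairwise majorities:
Lambda vs Theta: Lambda is ranked higher on 1+2 = 3 ballots, Theta on 6. Theta wins 6–3.
Lambda vs Gamma: Lambda is ranked higher on 1+2 = 3 ballots, Gamma on 6. Gamma wins 6–3.
Lambda vs Tau: Lambda preferred on 1+4+2 = 7 ballots; Lambda wins 7–2.
Lambda vs Beta: Lambda preferred on 4+2 = 6 ballots; Lambda wins 6–3.
Theta vs Gamma: 2+1 = 3 for Theta, 6 for Gamma — Gamma by 6–3.
Theta vs Tau: 5 to 4, Theta.
Theta vs Beta: 8 to 1, Theta.
Gamma vs Tau: 4 to 5, Tau.
Gamma vs Beta: Gamma preferred on 4+2 = 6 ballots; Gamma wins 6–3.
Tau vs Beta: Tau preferred on 2+2 = 4 ballots; Beta wins 5–4.
Every book loses at least once (Lambda loses to Theta; Theta loses to Gamma; Gamma loses to Tau; Tau loses to Lambda; Beta loses to Lambda). The majority relation contains the cycle Lambda → Tau → Gamma → Lambda, so there is no Condorcet winner.

none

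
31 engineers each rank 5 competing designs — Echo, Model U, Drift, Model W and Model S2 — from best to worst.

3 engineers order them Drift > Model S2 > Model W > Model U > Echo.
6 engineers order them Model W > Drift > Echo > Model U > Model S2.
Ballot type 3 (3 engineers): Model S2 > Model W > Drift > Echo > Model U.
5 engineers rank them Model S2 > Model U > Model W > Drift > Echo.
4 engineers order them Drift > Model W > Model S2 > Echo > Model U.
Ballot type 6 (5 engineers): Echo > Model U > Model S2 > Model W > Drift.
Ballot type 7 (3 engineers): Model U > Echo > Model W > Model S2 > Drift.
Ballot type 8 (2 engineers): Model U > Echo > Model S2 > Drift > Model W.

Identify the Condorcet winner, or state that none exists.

Pairwise majorities:
Echo vs Model U: 6+3+4+5 = 18 for Echo, 13 for Model U — Echo by 18–13.
Echo vs Drift: Echo is ranked higher on 5+3+2 = 10 ballots, Drift on 21. Drift wins 21–10.
Echo vs Model W: Model W wins 21–10.
Echo vs Model S2: Echo preferred on 6+5+3+2 = 16 ballots; Echo wins 16–15.
Model U vs Drift: 5+5+3+2 = 15 for Model U, 16 for Drift — Drift by 16–15.
Model U vs Model W: Model U is ranked higher on 5+5+3+2 = 15 ballots, Model W on 16. Model W wins 16–15.
Model U vs Model S2: 6+5+3+2 = 16 for Model U, 15 for Model S2 — Model U by 16–15.
Drift vs Model W: Model W, 22–9.
Drift vs Model S2: Model S2, 18–13.
Model W vs Model S2: Model S2, 18–13.
Each design drops at least one matchup (Echo loses to Drift; Model U loses to Echo; Drift loses to Model W; Model W loses to Model S2; Model S2 loses to Echo); the cycle Echo beats Model S2 beats Drift beats Echo rules out a Condorcet winner.

none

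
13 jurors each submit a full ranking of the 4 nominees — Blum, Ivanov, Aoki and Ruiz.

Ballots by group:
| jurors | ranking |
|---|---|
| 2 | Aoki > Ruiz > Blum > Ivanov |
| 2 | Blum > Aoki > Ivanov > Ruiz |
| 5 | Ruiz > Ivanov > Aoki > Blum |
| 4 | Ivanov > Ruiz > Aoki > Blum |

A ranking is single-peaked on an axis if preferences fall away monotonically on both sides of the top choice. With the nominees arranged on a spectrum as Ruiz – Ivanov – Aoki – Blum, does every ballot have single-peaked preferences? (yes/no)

no

Axis positions: Ruiz=1, Ivanov=2, Aoki=3, Blum=4.
Group 1: ranking walks positions 3-1-4-2; Ruiz is ranked above Ivanov even though Ivanov lies between Ruiz and the peak Aoki on the axis — preferences dip and rise again. Not single-peaked.
Group 2 (peak Blum at position 4): ranking walks positions 4-3-2-1, expanding outward from the peak — single-peaked.
Group 3 (peak Ruiz at position 1): ranking walks positions 1-2-3-4, expanding outward from the peak — single-peaked.
Group 4 (peak Ivanov at position 2): ranking walks positions 2-1-3-4, expanding outward from the peak — single-peaked.
Group 1 violates single-peakedness, so the profile is not single-peaked on this axis.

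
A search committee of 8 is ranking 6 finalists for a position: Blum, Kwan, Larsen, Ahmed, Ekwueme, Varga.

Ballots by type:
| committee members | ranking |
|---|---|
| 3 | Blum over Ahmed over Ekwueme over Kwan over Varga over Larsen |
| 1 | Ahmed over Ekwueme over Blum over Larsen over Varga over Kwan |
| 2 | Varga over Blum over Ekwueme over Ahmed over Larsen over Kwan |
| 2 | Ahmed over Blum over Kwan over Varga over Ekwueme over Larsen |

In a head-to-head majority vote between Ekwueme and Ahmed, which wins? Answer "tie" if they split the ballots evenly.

Ballots ranking Ekwueme above Ahmed: 2.
Ballots ranking Ahmed above Ekwueme: 8 − 2 = 6.
Ahmed wins the head-to-head 6–2.

Ahmed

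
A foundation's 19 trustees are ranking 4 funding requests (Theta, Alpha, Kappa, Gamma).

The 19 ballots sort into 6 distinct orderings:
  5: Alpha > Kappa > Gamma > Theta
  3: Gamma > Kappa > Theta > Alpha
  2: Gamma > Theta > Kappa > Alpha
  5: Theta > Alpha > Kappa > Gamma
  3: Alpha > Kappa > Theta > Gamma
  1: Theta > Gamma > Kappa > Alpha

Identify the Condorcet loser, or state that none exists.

none

Pairwise majorities:
Theta vs Alpha: Theta, 11–8.
Theta–Kappa: Kappa 11–8.
Theta vs Gamma: Theta preferred on 5+3+1 = 9 ballots; Gamma wins 10–9.
Alpha vs Kappa: Alpha is ranked higher on 5+5+3 = 13 ballots, Kappa on 6. Alpha wins 13–6.
Alpha–Gamma: Alpha 13–6.
Kappa–Gamma: Kappa 13–6.
No project is winless: Theta beats Alpha; Alpha beats Kappa; Kappa beats Theta; Gamma beats Theta. There is no Condorcet loser.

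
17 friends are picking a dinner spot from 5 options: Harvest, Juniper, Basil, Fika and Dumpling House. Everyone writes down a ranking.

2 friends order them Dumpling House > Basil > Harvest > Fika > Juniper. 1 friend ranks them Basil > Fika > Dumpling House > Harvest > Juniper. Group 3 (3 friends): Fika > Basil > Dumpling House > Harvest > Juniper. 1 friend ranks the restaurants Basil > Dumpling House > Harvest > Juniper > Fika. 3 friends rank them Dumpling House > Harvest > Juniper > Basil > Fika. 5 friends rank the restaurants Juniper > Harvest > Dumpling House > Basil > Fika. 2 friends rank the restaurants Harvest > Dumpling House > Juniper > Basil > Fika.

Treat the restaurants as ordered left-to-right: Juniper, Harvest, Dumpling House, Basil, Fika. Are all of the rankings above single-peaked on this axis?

yes

Axis positions: Juniper=1, Harvest=2, Dumpling House=3, Basil=4, Fika=5.
Group 1 (peak Dumpling House at position 3): ranking walks positions 3-4-2-5-1, expanding outward from the peak — single-peaked.
Group 2 (peak Basil at position 4): ranking walks positions 4-5-3-2-1, expanding outward from the peak — single-peaked.
Group 3 (peak Fika at position 5): ranking walks positions 5-4-3-2-1, expanding outward from the peak — single-peaked.
Group 4 (peak Basil at position 4): ranking walks positions 4-3-2-1-5, expanding outward from the peak — single-peaked.
Group 5 (peak Dumpling House at position 3): ranking walks positions 3-2-1-4-5, expanding outward from the peak — single-peaked.
Group 6 (peak Juniper at position 1): ranking walks positions 1-2-3-4-5, expanding outward from the peak — single-peaked.
Group 7 (peak Harvest at position 2): ranking walks positions 2-3-1-4-5, expanding outward from the peak — single-peaked.
Every ranking is single-peaked on this axis.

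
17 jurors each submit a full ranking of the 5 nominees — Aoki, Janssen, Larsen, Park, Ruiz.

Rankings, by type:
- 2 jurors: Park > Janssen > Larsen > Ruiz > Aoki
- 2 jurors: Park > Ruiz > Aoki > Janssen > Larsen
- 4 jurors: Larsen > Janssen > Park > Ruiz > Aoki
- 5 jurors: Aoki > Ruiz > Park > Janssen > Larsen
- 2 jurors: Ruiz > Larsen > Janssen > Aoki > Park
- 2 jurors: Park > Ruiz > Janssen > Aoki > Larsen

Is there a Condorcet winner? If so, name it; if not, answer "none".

Park

Pairwise majorities:
Aoki vs Janssen: 7 to 10, Janssen.
Aoki vs Larsen: 9 to 8, Aoki.
Aoki vs Park: 7 to 10, Park.
Aoki vs Ruiz: 5 for Aoki, 12 for Ruiz — Ruiz by 12–5.
Janssen vs Larsen: Janssen is ranked higher on 2+2+5+2 = 11 ballots, Larsen on 6. Janssen wins 11–6.
Janssen vs Park: Janssen preferred on 4+2 = 6 ballots; Park wins 11–6.
Janssen vs Ruiz: 6 to 11, Ruiz.
Larsen vs Park: Larsen preferred on 4+2 = 6 ballots; Park wins 11–6.
Larsen vs Ruiz: 2+4 = 6 for Larsen, 11 for Ruiz — Ruiz by 11–6.
Park vs Ruiz: 10 to 7, Park.
Park wins every pairwise contest, so Park is the Condorcet winner.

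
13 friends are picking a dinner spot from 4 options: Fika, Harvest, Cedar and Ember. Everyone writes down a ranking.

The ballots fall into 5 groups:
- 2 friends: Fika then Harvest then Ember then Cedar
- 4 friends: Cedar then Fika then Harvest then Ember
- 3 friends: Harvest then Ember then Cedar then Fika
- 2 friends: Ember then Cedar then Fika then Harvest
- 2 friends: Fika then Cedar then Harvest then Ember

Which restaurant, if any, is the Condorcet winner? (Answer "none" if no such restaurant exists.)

Head-to-head results (13 friends):
Fika vs Harvest: Fika wins 10–3.
Fika vs Cedar: Fika preferred on 2+2 = 4 ballots; Cedar wins 9–4.
Fika vs Ember: 2+4+2 = 8 for Fika, 5 for Ember — Fika by 8–5.
Harvest–Cedar: Cedar 8–5.
Harvest vs Ember: Harvest preferred on 2+4+3+2 = 11 ballots; Harvest wins 11–2.
Cedar vs Ember: Cedar is ranked higher on 4+2 = 6 ballots, Ember on 7. Ember wins 7–6.
Every restaurant loses at least once (Fika loses to Cedar; Harvest loses to Fika; Cedar loses to Ember; Ember loses to Fika). The majority relation contains the cycle Fika beats Ember beats Cedar beats Fika, so there is no Condorcet winner.

none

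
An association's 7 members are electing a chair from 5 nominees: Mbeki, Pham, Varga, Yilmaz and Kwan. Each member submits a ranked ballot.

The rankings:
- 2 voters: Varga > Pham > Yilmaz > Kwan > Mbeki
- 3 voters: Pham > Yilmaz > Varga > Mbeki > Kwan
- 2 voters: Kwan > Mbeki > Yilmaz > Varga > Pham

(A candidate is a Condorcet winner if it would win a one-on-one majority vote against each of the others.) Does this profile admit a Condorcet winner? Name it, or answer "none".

none

Pairwise majorities:
Mbeki vs Pham: Mbeki preferred on 2 ballots; Pham wins 5–2.
Mbeki vs Varga: 2 to 5, Varga.
Mbeki vs Yilmaz: 2 to 5, Yilmaz.
Mbeki vs Kwan: Mbeki is ranked higher on 3 ballots, Kwan on 4. Kwan wins 4–3.
Pham vs Varga: 3 for Pham, 4 for Varga — Varga by 4–3.
Pham vs Yilmaz: 2+3 = 5 for Pham, 2 for Yilmaz — Pham by 5–2.
Pham vs Kwan: 2+3 = 5 for Pham, 2 for Kwan — Pham by 5–2.
Varga vs Yilmaz: Varga is ranked higher on 2 ballots, Yilmaz on 5. Yilmaz wins 5–2.
Varga vs Kwan: Varga preferred on 2+3 = 5 ballots; Varga wins 5–2.
Yilmaz vs Kwan: 5 to 2, Yilmaz.
Each candidate drops at least one matchup (Mbeki loses to Pham; Pham loses to Varga; Varga loses to Yilmaz; Yilmaz loses to Pham; Kwan loses to Pham); the cycle Pham > Yilmaz > Varga > Pham rules out a Condorcet winner.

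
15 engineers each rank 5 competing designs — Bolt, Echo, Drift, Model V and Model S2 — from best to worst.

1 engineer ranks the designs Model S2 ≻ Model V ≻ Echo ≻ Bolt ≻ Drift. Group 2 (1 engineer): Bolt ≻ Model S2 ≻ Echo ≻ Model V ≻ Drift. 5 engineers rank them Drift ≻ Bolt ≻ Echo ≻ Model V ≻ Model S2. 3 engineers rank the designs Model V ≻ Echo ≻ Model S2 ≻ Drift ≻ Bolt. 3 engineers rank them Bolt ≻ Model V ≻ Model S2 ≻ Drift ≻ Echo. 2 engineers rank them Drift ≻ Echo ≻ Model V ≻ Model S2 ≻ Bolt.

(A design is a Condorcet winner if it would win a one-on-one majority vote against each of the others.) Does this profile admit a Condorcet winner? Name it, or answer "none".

none

Pairwise majorities:
Bolt vs Echo: 1+5+3 = 9 for Bolt, 6 for Echo — Bolt by 9–6.
Bolt vs Drift: 1+1+3 = 5 for Bolt, 10 for Drift — Drift by 10–5.
Bolt vs Model V: 1+5+3 = 9 for Bolt, 6 for Model V — Bolt by 9–6.
Bolt vs Model S2: 9 to 6, Bolt.
Echo vs Drift: 1+1+3 = 5 for Echo, 10 for Drift — Drift by 10–5.
Echo vs Model V: 8 to 7, Echo.
Echo vs Model S2: Echo is ranked higher on 5+3+2 = 10 ballots, Model S2 on 5. Echo wins 10–5.
Drift vs Model V: 5+2 = 7 for Drift, 8 for Model V — Model V by 8–7.
Drift vs Model S2: 7 to 8, Model S2.
Model V vs Model S2: 13 to 2, Model V.
Every design loses at least once (Bolt loses to Drift; Echo loses to Bolt; Drift loses to Model V; Model V loses to Bolt; Model S2 loses to Bolt). The majority relation contains the cycle Bolt > Model V > Drift > Bolt, so there is no Condorcet winner.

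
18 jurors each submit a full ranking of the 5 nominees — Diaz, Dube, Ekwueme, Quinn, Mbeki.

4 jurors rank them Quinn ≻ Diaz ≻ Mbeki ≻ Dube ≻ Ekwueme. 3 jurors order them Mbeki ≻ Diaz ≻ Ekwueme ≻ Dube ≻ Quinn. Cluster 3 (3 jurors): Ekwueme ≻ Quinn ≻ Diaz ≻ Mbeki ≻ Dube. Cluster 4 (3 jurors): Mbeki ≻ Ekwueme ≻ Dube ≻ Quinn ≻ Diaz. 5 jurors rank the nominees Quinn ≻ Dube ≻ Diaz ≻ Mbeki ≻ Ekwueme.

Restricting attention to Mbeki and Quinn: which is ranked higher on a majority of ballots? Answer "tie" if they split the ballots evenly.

Ballots ranking Mbeki above Quinn: 3 + 3 = 6.
Ballots ranking Quinn above Mbeki: 18 − 6 = 12.
Quinn wins the head-to-head 12–6.

Quinn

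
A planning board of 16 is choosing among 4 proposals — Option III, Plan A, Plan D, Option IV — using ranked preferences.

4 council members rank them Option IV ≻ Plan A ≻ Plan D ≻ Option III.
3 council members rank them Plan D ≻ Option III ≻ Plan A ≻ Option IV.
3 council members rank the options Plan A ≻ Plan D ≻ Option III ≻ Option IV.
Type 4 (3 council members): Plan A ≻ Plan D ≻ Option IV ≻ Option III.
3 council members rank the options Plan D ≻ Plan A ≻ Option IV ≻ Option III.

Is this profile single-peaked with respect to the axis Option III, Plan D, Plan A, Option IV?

Axis positions: Option III=1, Plan D=2, Plan A=3, Option IV=4.
Type 1 (peak Option IV at position 4): ranking walks positions 4-3-2-1, expanding outward from the peak — single-peaked.
Type 2 (peak Plan D at position 2): ranking walks positions 2-1-3-4, expanding outward from the peak — single-peaked.
Type 3 (peak Plan A at position 3): ranking walks positions 3-2-1-4, expanding outward from the peak — single-peaked.
Type 4 (peak Plan A at position 3): ranking walks positions 3-2-4-1, expanding outward from the peak — single-peaked.
Type 5 (peak Plan D at position 2): ranking walks positions 2-3-4-1, expanding outward from the peak — single-peaked.
Every ranking is single-peaked on this axis.

yes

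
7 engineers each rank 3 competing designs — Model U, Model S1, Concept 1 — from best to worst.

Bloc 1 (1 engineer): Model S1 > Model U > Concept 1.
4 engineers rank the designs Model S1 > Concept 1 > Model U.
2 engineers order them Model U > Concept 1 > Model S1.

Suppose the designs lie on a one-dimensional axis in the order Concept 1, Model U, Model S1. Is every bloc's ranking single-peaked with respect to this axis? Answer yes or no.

Axis positions: Concept 1=1, Model U=2, Model S1=3.
Bloc 1 (peak Model S1 at position 3): ranking walks positions 3-2-1, expanding outward from the peak — single-peaked.
Bloc 2: ranking walks positions 3-1-2; Concept 1 is ranked above Model U even though Model U lies between Concept 1 and the peak Model S1 on the axis — preferences dip and rise again. Not single-peaked.
Bloc 3 (peak Model U at position 2): ranking walks positions 2-1-3, expanding outward from the peak — single-peaked.
Bloc 2 violates single-peakedness, so the profile is not single-peaked on this axis.

no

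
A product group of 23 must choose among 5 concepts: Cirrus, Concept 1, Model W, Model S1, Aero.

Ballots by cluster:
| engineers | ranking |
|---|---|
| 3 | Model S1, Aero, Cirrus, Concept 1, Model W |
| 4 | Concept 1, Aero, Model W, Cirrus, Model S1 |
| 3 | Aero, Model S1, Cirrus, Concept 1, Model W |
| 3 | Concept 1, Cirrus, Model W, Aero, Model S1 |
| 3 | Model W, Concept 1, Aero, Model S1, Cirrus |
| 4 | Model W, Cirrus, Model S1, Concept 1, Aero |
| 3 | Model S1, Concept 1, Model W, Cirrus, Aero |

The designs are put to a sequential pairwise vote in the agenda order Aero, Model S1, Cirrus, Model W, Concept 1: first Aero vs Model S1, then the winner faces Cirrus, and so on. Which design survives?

Concept 1

Round 1: Aero vs Model S1 — 13–10, Aero advances.
Round 2: Aero vs Cirrus — 13–10, Aero advances.
Round 3: Aero vs Model W — 10–13, Model W advances.
Round 4: Model W vs Concept 1 — 7–16, Concept 1 advances.
The agenda winner is Concept 1.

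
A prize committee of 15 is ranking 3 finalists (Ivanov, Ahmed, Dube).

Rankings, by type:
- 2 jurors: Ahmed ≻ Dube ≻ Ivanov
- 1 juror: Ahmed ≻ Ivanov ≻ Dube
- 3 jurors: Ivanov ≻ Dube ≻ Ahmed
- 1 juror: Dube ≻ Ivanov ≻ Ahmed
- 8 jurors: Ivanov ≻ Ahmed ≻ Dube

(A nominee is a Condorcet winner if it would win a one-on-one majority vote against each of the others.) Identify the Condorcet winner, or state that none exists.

Head-to-head results (15 jurors):
Ivanov–Ahmed: Ivanov 12–3.
Ivanov vs Dube: Ivanov, 12–3.
Ahmed vs Dube: Ahmed, 11–4.
Only Ivanov has no losses; Ivanov is the Condorcet winner.

Ivanov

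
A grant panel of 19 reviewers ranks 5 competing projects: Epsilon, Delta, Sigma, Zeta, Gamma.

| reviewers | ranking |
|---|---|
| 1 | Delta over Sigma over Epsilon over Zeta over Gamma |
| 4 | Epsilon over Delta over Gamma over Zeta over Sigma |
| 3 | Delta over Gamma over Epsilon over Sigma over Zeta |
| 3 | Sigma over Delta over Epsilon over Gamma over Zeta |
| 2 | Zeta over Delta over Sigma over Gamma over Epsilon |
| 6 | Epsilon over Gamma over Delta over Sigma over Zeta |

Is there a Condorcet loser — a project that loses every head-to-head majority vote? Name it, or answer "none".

Head-to-head results (19 reviewers):
Epsilon vs Delta: Epsilon wins 10–9.
Epsilon vs Sigma: Epsilon wins 13–6.
Epsilon vs Zeta: 17 to 2, Epsilon.
Epsilon–Gamma: Epsilon 14–5.
Delta vs Sigma: Delta is ranked higher on 1+4+3+2+6 = 16 ballots, Sigma on 3. Delta wins 16–3.
Delta vs Zeta: Delta preferred on 1+4+3+3+6 = 17 ballots; Delta wins 17–2.
Delta–Gamma: Delta 13–6.
Sigma vs Zeta: 13 to 6, Sigma.
Sigma vs Gamma: Gamma wins 13–6.
Zeta vs Gamma: 1+2 = 3 for Zeta, 16 for Gamma — Gamma by 16–3.
Zeta is beaten in every head-to-head and is the Condorcet loser.

Zeta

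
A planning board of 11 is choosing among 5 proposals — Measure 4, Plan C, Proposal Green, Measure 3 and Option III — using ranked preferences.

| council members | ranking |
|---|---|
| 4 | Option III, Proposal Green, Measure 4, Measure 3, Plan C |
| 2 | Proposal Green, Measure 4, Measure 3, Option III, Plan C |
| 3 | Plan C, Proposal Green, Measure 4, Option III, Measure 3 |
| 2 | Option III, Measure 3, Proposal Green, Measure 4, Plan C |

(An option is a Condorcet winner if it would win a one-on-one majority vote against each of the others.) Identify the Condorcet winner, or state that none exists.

Head-to-head results (11 council members):
Measure 4 vs Plan C: 4+2+2 = 8 for Measure 4, 3 for Plan C — Measure 4 by 8–3.
Measure 4 vs Proposal Green: 0 for Measure 4, 11 for Proposal Green — Proposal Green by 11–0.
Measure 4 vs Measure 3: 4+2+3 = 9 for Measure 4, 2 for Measure 3 — Measure 4 by 9–2.
Measure 4 vs Option III: 5 to 6, Option III.
Plan C vs Proposal Green: 3 to 8, Proposal Green.
Plan C vs Measure 3: Plan C preferred on 3 ballots; Measure 3 wins 8–3.
Plan C vs Option III: 3 for Plan C, 8 for Option III — Option III by 8–3.
Proposal Green vs Measure 3: 4+2+3 = 9 for Proposal Green, 2 for Measure 3 — Proposal Green by 9–2.
Proposal Green vs Option III: 2+3 = 5 for Proposal Green, 6 for Option III — Option III by 6–5.
Measure 3 vs Option III: Measure 3 is ranked higher on 2 ballots, Option III on 9. Option III wins 9–2.
Only Option III has no losses; Option III is the Condorcet winner.

Option III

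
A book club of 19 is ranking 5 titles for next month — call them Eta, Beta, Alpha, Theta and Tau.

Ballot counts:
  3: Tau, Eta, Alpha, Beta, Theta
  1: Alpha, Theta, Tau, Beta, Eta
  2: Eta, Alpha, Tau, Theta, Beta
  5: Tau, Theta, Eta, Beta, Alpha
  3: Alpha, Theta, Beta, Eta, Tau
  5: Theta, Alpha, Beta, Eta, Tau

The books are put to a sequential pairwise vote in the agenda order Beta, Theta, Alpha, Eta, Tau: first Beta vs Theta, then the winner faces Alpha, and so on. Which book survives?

Round 1: Beta vs Theta — 3–16, Theta advances.
Round 2: Theta vs Alpha — 10–9, Theta advances.
Round 3: Theta vs Eta — 14–5, Theta advances.
Round 4: Theta vs Tau — 9–10, Tau advances.
The agenda winner is Tau.

Tau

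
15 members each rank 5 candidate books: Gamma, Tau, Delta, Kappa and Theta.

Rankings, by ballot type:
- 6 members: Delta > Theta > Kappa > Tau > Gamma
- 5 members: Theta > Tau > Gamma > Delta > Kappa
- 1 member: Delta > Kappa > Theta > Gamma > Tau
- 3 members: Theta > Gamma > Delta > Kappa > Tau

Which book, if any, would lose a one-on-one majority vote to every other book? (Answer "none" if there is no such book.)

Head-to-head results (15 members):
Gamma vs Tau: Gamma is ranked higher on 1+3 = 4 ballots, Tau on 11. Tau wins 11–4.
Gamma vs Delta: Gamma, 8–7.
Gamma vs Kappa: Gamma wins 8–7.
Gamma vs Theta: Gamma is ranked higher on 0 ballots, Theta on 15. Theta wins 15–0.
Tau vs Delta: Delta wins 10–5.
Tau vs Kappa: 5 to 10, Kappa.
Tau vs Theta: Theta wins 15–0.
Delta–Kappa: Delta 15–0.
Delta vs Theta: Theta wins 8–7.
Kappa vs Theta: Theta wins 14–1.
No book is winless: Gamma beats Delta; Tau beats Gamma; Delta beats Tau; Kappa beats Tau; Theta beats Gamma. There is no Condorcet loser.

none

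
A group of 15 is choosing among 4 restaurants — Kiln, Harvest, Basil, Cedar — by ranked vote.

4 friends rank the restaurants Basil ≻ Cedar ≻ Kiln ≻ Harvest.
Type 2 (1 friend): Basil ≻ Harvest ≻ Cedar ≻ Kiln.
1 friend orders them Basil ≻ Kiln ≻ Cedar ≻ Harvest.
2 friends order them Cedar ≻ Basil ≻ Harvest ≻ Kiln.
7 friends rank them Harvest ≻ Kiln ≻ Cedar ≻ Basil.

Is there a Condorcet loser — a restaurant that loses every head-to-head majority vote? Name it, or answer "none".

none

Head-to-head results (15 friends):
Kiln vs Harvest: Harvest wins 10–5.
Kiln vs Basil: Kiln preferred on 7 ballots; Basil wins 8–7.
Kiln vs Cedar: Kiln is ranked higher on 1+7 = 8 ballots, Cedar on 7. Kiln wins 8–7.
Harvest–Basil: Basil 8–7.
Harvest vs Cedar: 1+7 = 8 for Harvest, 7 for Cedar — Harvest by 8–7.
Basil vs Cedar: 6 to 9, Cedar.
No restaurant is winless: Kiln beats Cedar; Harvest beats Kiln; Basil beats Kiln; Cedar beats Basil. There is no Condorcet loser.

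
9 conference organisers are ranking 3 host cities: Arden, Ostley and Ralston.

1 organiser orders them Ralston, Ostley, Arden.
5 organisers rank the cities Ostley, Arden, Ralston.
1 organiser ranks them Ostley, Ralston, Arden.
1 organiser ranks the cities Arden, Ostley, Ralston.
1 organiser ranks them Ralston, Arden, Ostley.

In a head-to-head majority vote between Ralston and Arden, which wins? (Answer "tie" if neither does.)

Arden

Ballots ranking Ralston above Arden: 1 + 1 + 1 = 3.
Ballots ranking Arden above Ralston: 9 − 3 = 6.
Arden wins the head-to-head 6–3.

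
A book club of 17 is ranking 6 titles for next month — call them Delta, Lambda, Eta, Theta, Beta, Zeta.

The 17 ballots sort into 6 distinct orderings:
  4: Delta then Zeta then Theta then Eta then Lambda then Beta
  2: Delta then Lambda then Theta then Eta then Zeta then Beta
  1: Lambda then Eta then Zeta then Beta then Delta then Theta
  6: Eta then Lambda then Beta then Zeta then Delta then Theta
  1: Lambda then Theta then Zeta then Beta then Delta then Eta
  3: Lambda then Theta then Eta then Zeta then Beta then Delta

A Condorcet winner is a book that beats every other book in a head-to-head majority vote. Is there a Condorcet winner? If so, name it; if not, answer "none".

Head-to-head results (17 members):
Delta–Lambda: Lambda 11–6.
Delta vs Eta: Eta wins 10–7.
Delta vs Theta: Delta wins 13–4.
Delta–Beta: Beta 11–6.
Delta vs Zeta: Zeta wins 11–6.
Lambda–Eta: Eta 10–7.
Lambda vs Theta: Lambda wins 13–4.
Lambda vs Beta: Lambda, 17–0.
Lambda–Zeta: Lambda 13–4.
Eta vs Theta: Theta, 10–7.
Eta vs Beta: Eta, 16–1.
Eta vs Zeta: Eta, 12–5.
Theta vs Beta: Theta wins 10–7.
Theta–Zeta: Zeta 11–6.
Beta–Zeta: Zeta 11–6.
No book is unbeaten: Delta loses to Lambda; Lambda loses to Eta; Eta loses to Theta; Theta loses to Delta; Beta loses to Lambda; Zeta loses to Lambda. In particular Delta > Theta > Eta > Delta is a majority cycle — no Condorcet winner exists.

none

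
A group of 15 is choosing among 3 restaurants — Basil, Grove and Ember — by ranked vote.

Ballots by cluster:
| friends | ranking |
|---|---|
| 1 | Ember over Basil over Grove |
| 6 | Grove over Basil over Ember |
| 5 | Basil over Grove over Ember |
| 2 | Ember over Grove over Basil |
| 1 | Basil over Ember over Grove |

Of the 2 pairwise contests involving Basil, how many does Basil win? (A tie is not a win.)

Basil against each rival (15 friends):
Basil–Grove: Grove 8–7.
Basil vs Ember: Basil wins 12–3.
Basil beats Ember; loses to Grove — 1 pairwise win.

1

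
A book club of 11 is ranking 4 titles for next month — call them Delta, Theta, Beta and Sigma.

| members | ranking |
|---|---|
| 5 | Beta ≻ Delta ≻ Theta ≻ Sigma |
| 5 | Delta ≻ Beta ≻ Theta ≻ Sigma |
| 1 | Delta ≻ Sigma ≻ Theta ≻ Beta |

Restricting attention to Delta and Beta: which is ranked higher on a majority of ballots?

Ballots ranking Delta above Beta: 5 + 1 = 6.
Ballots ranking Beta above Delta: 11 − 6 = 5.
Delta wins the head-to-head 6–5.

Delta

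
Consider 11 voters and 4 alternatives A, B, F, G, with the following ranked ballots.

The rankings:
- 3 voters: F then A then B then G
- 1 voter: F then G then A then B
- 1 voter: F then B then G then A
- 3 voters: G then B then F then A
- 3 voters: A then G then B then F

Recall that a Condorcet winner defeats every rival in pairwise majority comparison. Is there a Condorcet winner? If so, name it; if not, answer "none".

Head-to-head results (11 voters):
A vs B: A wins 7–4.
A vs F: A preferred on 3 ballots; F wins 8–3.
A vs G: 3+3 = 6 for A, 5 for G — A by 6–5.
B vs F: B preferred on 3+3 = 6 ballots; B wins 6–5.
B–G: G 7–4.
F vs G: G wins 6–5.
No alternative is unbeaten: A loses to F; B loses to A; F loses to B; G loses to A. In particular A > B > F > A is a majority cycle — no Condorcet winner exists.

none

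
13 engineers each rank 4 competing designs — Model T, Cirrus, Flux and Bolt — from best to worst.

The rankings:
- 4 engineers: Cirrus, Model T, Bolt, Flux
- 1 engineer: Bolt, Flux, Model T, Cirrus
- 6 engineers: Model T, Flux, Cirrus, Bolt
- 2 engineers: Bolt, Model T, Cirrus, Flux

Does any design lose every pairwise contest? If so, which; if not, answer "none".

none

Head-to-head results (13 engineers):
Model T vs Cirrus: Model T is ranked higher on 1+6+2 = 9 ballots, Cirrus on 4. Model T wins 9–4.
Model T vs Flux: 4+6+2 = 12 for Model T, 1 for Flux — Model T by 12–1.
Model T–Bolt: Model T 10–3.
Cirrus vs Flux: Flux wins 7–6.
Cirrus vs Bolt: Cirrus, 10–3.
Flux vs Bolt: Flux is ranked higher on 6 ballots, Bolt on 7. Bolt wins 7–6.
Every design wins at least one matchup (Model T beats Cirrus; Cirrus beats Bolt; Flux beats Cirrus; Bolt beats Flux), so there is no Condorcet loser.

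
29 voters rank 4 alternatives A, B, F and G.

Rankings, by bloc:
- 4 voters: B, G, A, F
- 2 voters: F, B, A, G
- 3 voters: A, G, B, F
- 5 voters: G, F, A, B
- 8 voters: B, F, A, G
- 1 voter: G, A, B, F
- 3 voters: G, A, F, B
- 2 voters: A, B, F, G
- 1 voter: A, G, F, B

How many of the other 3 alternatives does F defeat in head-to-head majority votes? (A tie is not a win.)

F against each rival (29 voters):
F vs A: F wins 15–14.
F vs B: 2+5+3+1 = 11 for F, 18 for B — B by 18–11.
F vs G: G wins 17–12.
F beats A; loses to B, G — 1 pairwise win.

1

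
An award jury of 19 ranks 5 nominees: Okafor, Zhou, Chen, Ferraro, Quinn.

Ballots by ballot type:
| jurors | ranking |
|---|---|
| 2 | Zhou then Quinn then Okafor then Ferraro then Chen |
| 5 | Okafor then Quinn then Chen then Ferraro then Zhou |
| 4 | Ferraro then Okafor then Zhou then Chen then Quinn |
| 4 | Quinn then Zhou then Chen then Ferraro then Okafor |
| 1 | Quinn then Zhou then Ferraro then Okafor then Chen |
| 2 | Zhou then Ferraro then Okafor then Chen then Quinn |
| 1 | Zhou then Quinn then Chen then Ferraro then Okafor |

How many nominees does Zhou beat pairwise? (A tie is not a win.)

3

Zhou against each rival (19 jurors):
Zhou vs Okafor: 10 to 9, Zhou.
Zhou vs Chen: Zhou wins 14–5.
Zhou vs Ferraro: Zhou, 10–9.
Zhou vs Quinn: 2+4+2+1 = 9 for Zhou, 10 for Quinn — Quinn by 10–9.
Zhou beats Okafor, Chen, Ferraro; loses to Quinn — 3 pairwise wins.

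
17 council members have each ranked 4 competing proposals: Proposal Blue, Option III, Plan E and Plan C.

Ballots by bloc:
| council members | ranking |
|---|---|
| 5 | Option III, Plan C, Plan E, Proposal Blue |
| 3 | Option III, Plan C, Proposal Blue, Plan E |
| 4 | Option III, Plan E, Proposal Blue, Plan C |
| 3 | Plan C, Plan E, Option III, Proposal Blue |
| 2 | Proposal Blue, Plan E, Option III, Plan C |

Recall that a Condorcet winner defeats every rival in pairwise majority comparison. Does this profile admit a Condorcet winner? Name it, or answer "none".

Check each pair by majority over 17 ballots:
Proposal Blue vs Option III: Option III wins 15–2.
Proposal Blue vs Plan E: 5 to 12, Plan E.
Proposal Blue vs Plan C: 6 to 11, Plan C.
Option III vs Plan E: 5+3+4 = 12 for Option III, 5 for Plan E — Option III by 12–5.
Option III vs Plan C: Option III wins 14–3.
Plan E vs Plan C: 6 to 11, Plan C.
Option III beats each of Proposal Blue, Plan E, Plan C — Option III is the Condorcet winner.

Option III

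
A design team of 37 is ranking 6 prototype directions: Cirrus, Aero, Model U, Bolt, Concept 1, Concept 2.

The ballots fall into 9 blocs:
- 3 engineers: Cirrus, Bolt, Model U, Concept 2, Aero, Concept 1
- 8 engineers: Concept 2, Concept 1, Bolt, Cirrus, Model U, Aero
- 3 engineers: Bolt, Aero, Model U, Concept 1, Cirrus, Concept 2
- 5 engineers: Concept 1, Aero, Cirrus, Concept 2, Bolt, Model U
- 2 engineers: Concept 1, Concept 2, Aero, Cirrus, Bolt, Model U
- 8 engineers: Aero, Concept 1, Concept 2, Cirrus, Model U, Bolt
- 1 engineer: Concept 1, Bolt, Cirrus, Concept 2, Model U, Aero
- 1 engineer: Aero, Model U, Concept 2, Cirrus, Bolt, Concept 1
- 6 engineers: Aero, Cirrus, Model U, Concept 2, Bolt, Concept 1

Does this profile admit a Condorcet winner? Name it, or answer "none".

Aero

Check each pair by majority over 37 ballots:
Cirrus vs Aero: Aero, 25–12.
Cirrus–Model U: Cirrus 33–4.
Cirrus vs Bolt: Cirrus, 25–12.
Cirrus vs Concept 1: Concept 1, 27–10.
Cirrus vs Concept 2: Concept 2 wins 19–18.
Aero–Model U: Aero 25–12.
Aero vs Bolt: Aero, 22–15.
Aero vs Concept 1: Aero, 21–16.
Aero vs Concept 2: Aero, 23–14.
Model U–Bolt: Bolt 22–15.
Model U–Concept 1: Concept 1 24–13.
Model U vs Concept 2: Concept 2 wins 24–13.
Bolt vs Concept 1: Concept 1, 24–13.
Bolt vs Concept 2: Concept 2, 30–7.
Concept 1–Concept 2: Concept 1 19–18.
Aero wins every pairwise contest, so Aero is the Condorcet winner.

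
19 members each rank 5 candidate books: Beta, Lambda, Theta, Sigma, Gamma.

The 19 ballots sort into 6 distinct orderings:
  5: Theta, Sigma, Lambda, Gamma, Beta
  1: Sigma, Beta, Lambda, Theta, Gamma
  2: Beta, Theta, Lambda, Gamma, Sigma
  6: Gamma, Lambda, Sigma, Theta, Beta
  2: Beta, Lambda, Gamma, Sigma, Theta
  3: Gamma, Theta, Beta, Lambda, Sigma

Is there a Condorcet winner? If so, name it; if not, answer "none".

none

Pairwise majorities:
Beta vs Lambda: Beta is ranked higher on 1+2+2+3 = 8 ballots, Lambda on 11. Lambda wins 11–8.
Beta vs Theta: Theta wins 14–5.
Beta vs Sigma: Sigma wins 12–7.
Beta vs Gamma: 5 to 14, Gamma.
Lambda vs Theta: 9 to 10, Theta.
Lambda–Sigma: Lambda 13–6.
Lambda vs Gamma: Lambda preferred on 5+1+2+2 = 10 ballots; Lambda wins 10–9.
Theta vs Sigma: 5+2+3 = 10 for Theta, 9 for Sigma — Theta by 10–9.
Theta–Gamma: Gamma 11–8.
Sigma vs Gamma: Gamma, 13–6.
Every book loses at least once (Beta loses to Lambda; Lambda loses to Theta; Theta loses to Gamma; Sigma loses to Lambda; Gamma loses to Lambda). The majority relation contains the cycle Lambda → Gamma → Theta → Lambda, so there is no Condorcet winner.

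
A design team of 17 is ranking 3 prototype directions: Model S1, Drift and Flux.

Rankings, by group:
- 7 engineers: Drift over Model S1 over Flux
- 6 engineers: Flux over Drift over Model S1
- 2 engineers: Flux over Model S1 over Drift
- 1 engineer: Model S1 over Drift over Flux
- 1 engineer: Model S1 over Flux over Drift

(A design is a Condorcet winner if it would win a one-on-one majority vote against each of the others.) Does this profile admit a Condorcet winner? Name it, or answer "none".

Check each pair by majority over 17 ballots:
Model S1 vs Drift: Drift, 13–4.
Model S1 vs Flux: Model S1 preferred on 7+1+1 = 9 ballots; Model S1 wins 9–8.
Drift vs Flux: 8 to 9, Flux.
Every design loses at least once (Model S1 loses to Drift; Drift loses to Flux; Flux loses to Model S1). The majority relation contains the cycle Model S1 beats Flux beats Drift beats Model S1, so there is no Condorcet winner.

none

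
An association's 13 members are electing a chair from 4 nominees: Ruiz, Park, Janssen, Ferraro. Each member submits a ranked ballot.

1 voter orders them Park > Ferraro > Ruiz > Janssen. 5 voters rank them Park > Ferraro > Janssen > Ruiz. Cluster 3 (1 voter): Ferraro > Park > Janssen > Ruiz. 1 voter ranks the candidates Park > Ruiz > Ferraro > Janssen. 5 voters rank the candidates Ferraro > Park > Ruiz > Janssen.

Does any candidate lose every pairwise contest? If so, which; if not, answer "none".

Janssen

Head-to-head results (13 voters):
Ruiz vs Park: 0 to 13, Park.
Ruiz–Janssen: Ruiz 7–6.
Ruiz vs Ferraro: 1 to 12, Ferraro.
Park vs Janssen: Park preferred on 1+5+1+1+5 = 13 ballots; Park wins 13–0.
Park vs Ferraro: 7 to 6, Park.
Janssen–Ferraro: Ferraro 13–0.
Janssen is beaten in every head-to-head and is the Condorcet loser.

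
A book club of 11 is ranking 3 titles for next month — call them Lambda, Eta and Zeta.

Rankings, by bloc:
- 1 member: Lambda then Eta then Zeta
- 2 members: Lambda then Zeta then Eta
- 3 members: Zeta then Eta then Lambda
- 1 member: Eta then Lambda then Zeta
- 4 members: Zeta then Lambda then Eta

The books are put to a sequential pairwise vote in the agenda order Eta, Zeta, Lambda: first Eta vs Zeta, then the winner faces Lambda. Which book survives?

Zeta

Round 1: Eta vs Zeta — 2–9, Zeta advances.
Round 2: Zeta vs Lambda — 7–4, Zeta advances.
Zeta survives the agenda.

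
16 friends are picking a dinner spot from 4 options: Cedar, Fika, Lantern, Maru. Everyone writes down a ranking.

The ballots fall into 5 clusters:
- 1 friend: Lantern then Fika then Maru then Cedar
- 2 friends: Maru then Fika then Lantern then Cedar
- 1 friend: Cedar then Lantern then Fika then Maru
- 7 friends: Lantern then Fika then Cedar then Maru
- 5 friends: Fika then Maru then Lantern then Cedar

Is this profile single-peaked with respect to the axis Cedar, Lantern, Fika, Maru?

yes

Axis positions: Cedar=1, Lantern=2, Fika=3, Maru=4.
Cluster 1 (peak Lantern at position 2): ranking walks positions 2-3-4-1, expanding outward from the peak — single-peaked.
Cluster 2 (peak Maru at position 4): ranking walks positions 4-3-2-1, expanding outward from the peak — single-peaked.
Cluster 3 (peak Cedar at position 1): ranking walks positions 1-2-3-4, expanding outward from the peak — single-peaked.
Cluster 4 (peak Lantern at position 2): ranking walks positions 2-3-1-4, expanding outward from the peak — single-peaked.
Cluster 5 (peak Fika at position 3): ranking walks positions 3-4-2-1, expanding outward from the peak — single-peaked.
Every ranking is single-peaked on this axis.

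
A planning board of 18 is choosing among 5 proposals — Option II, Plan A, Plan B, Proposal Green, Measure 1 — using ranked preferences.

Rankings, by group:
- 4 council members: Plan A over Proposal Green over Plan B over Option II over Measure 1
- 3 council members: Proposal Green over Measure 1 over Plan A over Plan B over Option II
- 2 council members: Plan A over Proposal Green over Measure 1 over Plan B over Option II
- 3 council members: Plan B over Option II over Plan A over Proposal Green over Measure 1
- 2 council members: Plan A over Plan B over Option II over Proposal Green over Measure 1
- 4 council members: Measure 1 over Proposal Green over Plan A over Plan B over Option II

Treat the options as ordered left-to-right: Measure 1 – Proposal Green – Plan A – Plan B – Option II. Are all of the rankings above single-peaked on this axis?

yes

Axis positions: Measure 1=1, Proposal Green=2, Plan A=3, Plan B=4, Option II=5.
Group 1 (peak Plan A at position 3): ranking walks positions 3-2-4-5-1, expanding outward from the peak — single-peaked.
Group 2 (peak Proposal Green at position 2): ranking walks positions 2-1-3-4-5, expanding outward from the peak — single-peaked.
Group 3 (peak Plan A at position 3): ranking walks positions 3-2-1-4-5, expanding outward from the peak — single-peaked.
Group 4 (peak Plan B at position 4): ranking walks positions 4-5-3-2-1, expanding outward from the peak — single-peaked.
Group 5 (peak Plan A at position 3): ranking walks positions 3-4-5-2-1, expanding outward from the peak — single-peaked.
Group 6 (peak Measure 1 at position 1): ranking walks positions 1-2-3-4-5, expanding outward from the peak — single-peaked.
Every ranking is single-peaked on this axis.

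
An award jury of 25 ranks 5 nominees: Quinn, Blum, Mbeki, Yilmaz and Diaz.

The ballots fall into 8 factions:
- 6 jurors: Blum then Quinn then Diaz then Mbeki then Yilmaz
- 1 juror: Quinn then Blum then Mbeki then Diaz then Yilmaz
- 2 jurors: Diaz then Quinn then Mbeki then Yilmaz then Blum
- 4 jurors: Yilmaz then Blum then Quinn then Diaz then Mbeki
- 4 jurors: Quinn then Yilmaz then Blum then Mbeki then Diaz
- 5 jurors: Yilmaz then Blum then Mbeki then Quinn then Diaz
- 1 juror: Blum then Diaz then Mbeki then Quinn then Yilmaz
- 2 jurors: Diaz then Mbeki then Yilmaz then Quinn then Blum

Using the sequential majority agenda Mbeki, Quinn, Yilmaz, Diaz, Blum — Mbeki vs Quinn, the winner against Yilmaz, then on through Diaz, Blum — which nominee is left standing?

Round 1: Mbeki vs Quinn — 8–17, Quinn advances.
Round 2: Quinn vs Yilmaz — 14–11, Quinn advances.
Round 3: Quinn vs Diaz — 20–5, Quinn advances.
Round 4: Quinn vs Blum — 9–16, Blum advances.
The agenda winner is Blum.

Blum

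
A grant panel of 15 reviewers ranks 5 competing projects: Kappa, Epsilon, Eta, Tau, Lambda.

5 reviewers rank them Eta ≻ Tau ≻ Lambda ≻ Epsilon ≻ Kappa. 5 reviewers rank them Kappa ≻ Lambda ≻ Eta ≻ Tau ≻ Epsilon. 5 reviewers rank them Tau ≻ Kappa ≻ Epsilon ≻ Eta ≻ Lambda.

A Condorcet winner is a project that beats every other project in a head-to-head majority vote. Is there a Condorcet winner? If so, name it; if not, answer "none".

none

Head-to-head results (15 reviewers):
Kappa vs Epsilon: Kappa preferred on 5+5 = 10 ballots; Kappa wins 10–5.
Kappa vs Eta: Kappa wins 10–5.
Kappa–Tau: Tau 10–5.
Kappa vs Lambda: Kappa, 10–5.
Epsilon vs Eta: 5 to 10, Eta.
Epsilon vs Tau: Epsilon is ranked higher on 0 ballots, Tau on 15. Tau wins 15–0.
Epsilon vs Lambda: Lambda wins 10–5.
Eta vs Tau: Eta preferred on 5+5 = 10 ballots; Eta wins 10–5.
Eta–Lambda: Eta 10–5.
Tau vs Lambda: 5+5 = 10 for Tau, 5 for Lambda — Tau by 10–5.
Each project drops at least one matchup (Kappa loses to Tau; Epsilon loses to Kappa; Eta loses to Kappa; Tau loses to Eta; Lambda loses to Kappa); the cycle Kappa → Eta → Tau → Kappa rules out a Condorcet winner.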